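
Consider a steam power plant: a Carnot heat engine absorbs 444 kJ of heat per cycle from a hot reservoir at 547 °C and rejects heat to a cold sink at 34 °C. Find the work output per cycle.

T_H = 547 °C → 547 + 273.15 = 820.15 K.
T_C = 34 °C → 34 + 273.15 = 307.15 K.
The Carnot efficiency is η = 1 − T_C/T_H = 1 − 307.15/820.15 = 0.6255.
W = η·Q_H = 0.6255 × 444 = 278 kJ.

W ≈ 278 kJ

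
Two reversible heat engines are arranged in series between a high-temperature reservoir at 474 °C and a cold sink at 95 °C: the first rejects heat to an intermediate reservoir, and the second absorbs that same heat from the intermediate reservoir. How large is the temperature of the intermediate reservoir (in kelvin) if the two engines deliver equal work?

T_m ≈ 558 K

T_H = 474 °C → 474 + 273.15 = 747.15 K.
T_C = 95 °C → 95 + 273.15 = 368.15 K.
For reversible stages Q_m = Q_H·(T_m/T_H). Setting W₁ = Q_H(1 − T_m/T_H) equal to W₂ = Q_m(1 − T_C/T_m) = Q_H·(T_m − T_C)/T_H gives T_H − T_m = T_m − T_C, so T_m = (T_H + T_C)/2 = (747.15 + 368.15)/2 = 558 K.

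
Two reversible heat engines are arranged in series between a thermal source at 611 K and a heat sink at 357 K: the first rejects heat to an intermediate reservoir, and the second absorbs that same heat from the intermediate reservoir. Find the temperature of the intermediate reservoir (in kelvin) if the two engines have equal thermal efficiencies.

T_m ≈ 467.0 K

Equal efficiencies require 1 − T_m/T_H = 1 − T_C/T_m, i.e. T_m/T_H = T_C/T_m, so T_m = √(T_H·T_C) = √(611.00 × 357.00) = 467.0 K.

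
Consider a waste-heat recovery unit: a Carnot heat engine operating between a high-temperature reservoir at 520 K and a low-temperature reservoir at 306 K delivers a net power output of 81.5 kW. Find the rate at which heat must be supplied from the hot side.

Carnot efficiency: η = 1 − T_C/T_H = 1 − 306.00/520.00 = 0.4115.
Q_H = W/η = 81.5/0.4115 = 198 kW.

Q̇_H ≈ 198 kW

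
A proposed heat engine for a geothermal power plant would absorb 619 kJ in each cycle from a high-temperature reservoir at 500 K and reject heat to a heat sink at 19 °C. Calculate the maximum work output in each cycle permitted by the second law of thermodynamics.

W_max ≈ 257 kJ

T_C = 19 °C → 19 + 273.15 = 292.15 K.
The upper bound on efficiency is η_max = 1 − T_C/T_H = 1 − 292.15/500.00 = 0.4157.
W_max = η_max · Q_H = 0.4157 × 619 = 257 kJ.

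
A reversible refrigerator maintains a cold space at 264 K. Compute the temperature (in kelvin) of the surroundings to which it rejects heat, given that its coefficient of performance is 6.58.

T_H ≈ 304 K

COP_R = T_C/(T_H − T_C) ⇒ T_H = T_C·(1 + 1/COP_R) = 264.00 × (1 + 1/6.58) = 304 K.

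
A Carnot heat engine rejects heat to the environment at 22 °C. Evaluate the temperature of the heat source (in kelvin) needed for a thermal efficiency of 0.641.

T_C = 22 °C → 22 + 273.15 = 295.15 K.
From η = 1 − T_C/T_H, solving for T_H gives T_H = T_C/(1 − η) = 295.15/(1 − 0.641) = 822 K.

T_H ≈ 822 K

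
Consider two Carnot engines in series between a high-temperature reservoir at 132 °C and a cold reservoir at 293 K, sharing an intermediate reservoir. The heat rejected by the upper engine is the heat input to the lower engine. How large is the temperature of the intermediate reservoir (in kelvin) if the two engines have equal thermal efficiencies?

T_m ≈ 345 K

T_H = 132 °C → 132 + 273.15 = 405.15 K.
Equal efficiencies require 1 − T_m/T_H = 1 − T_C/T_m, i.e. T_m/T_H = T_C/T_m, so T_m = √(T_H·T_C) = √(405.15 × 293.00) = 345 K.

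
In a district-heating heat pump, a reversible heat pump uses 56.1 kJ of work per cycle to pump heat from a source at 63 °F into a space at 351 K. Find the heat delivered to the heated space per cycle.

T_C = 63 °F → (63 − 32) × 5/9 = 17.22 °C = 290.37 K.
The Carnot heat-pump COP is COP_HP = T_H/(T_H − T_C) = 351.00/60.63 = 5.7894.
Q_H = COP_HP · W = 5.7894 × 56.1 = 325 kJ.

Q_H ≈ 325 kJ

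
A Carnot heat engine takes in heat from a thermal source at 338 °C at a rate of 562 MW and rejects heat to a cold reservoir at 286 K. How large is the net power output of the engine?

T_H = 338 °C → 338 + 273.15 = 611.15 K.
Since the cycle is reversible, η = 1 − T_C/T_H = 1 − 286.00/611.15 = 0.5320.
W = η·Q_H = 0.5320 × 562 = 299 MW.

Ẇ ≈ 299 MW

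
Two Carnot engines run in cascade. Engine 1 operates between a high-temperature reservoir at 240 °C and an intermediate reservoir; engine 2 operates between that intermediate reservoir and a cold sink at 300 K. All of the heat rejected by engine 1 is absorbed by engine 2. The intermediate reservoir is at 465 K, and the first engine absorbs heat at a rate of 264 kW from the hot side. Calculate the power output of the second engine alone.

T_H = 240 °C → 240 + 273.15 = 513.15 K.
Heat entering the second stage: Q_m = Q_H·(T_m/T_H) = 264 × 465.00/513.15 = 239.2 kW.
Second-stage efficiency η₂ = 1 − T_C/T_m = 1 − 300.00/465.00 = 0.3548, so W₂ = η₂·Q_m = 84.89 kW.

Ẇ₂ ≈ 84.89 kW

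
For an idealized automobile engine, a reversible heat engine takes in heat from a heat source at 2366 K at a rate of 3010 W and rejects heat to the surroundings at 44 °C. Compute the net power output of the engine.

T_C = 44 °C → 44 + 273.15 = 317.15 K.
Since the cycle is reversible, η = 1 − T_C/T_H = 1 − 317.15/2366.00 = 0.8660.
W = η·Q_H = 0.8660 × 3010 = 2607 W.

Ẇ ≈ 2607 W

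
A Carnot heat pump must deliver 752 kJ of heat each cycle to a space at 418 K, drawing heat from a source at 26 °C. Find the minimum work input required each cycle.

T_C = 26 °C → 26 + 273.15 = 299.15 K.
COP_HP = T_H/(T_H − T_C) = 418.00/118.85 = 3.5170.
W = Q_H/COP_HP = 752/3.5170 = 214 kJ.

W_in ≈ 214 kJ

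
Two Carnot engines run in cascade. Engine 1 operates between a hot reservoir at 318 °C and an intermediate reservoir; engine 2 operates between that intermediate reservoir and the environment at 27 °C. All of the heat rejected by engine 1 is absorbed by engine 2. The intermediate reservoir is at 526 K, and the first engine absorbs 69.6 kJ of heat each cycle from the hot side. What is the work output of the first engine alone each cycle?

T_H = 318 °C → 318 + 273.15 = 591.15 K.
T_C = 27 °C → 27 + 273.15 = 300.15 K.
First-stage efficiency η₁ = 1 − T_m/T_H = 1 − 526.00/591.15 = 0.1102.
W₁ = η₁·Q_H = 0.1102 × 69.6 = 7.671 kJ.

W₁ ≈ 7.671 kJ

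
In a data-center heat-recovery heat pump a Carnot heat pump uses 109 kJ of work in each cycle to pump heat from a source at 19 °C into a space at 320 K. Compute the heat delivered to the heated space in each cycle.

Q_H ≈ 1250 kJ

T_C = 19 °C → 19 + 273.15 = 292.15 K.
Reversible heating COP: COP_HP = T_H/(T_H − T_C) = 320.00/27.85 = 11.4901.
Q_H = COP_HP · W = 11.4901 × 109 = 1250 kJ.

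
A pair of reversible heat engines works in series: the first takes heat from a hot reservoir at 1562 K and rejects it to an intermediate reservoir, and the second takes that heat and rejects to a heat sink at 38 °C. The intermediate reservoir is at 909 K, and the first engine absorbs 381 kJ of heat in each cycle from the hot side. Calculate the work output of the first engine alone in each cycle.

W₁ ≈ 159 kJ

T_C = 38 °C → 38 + 273.15 = 311.15 K.
First-stage efficiency η₁ = 1 − T_m/T_H = 1 − 909.00/1562.00 = 0.4181.
W₁ = η₁·Q_H = 0.4181 × 381 = 159 kJ.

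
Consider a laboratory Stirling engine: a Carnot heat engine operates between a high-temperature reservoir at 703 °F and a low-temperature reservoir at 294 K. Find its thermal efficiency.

T_H = 703 °F → (703 − 32) × 5/9 = 372.78 °C = 645.93 K.
The Carnot efficiency is η = 1 − T_C/T_H = 1 − 294.00/645.93 = 0.545.

η ≈ 0.545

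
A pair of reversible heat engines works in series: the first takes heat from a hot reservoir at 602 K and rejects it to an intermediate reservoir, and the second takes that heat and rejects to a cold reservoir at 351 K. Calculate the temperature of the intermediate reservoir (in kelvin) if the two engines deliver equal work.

T_m ≈ 476 K

For reversible stages Q_m = Q_H·(T_m/T_H). Setting W₁ = Q_H(1 − T_m/T_H) equal to W₂ = Q_m(1 − T_C/T_m) = Q_H·(T_m − T_C)/T_H gives T_H − T_m = T_m − T_C, so T_m = (T_H + T_C)/2 = (602.00 + 351.00)/2 = 476 K.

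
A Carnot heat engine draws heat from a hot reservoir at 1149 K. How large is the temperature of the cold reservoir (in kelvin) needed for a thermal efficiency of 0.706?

T_C ≈ 338 K

From η = 1 − T_C/T_H, T_C = T_H·(1 − η) = 1149.00 × (1 − 0.706) = 338 K.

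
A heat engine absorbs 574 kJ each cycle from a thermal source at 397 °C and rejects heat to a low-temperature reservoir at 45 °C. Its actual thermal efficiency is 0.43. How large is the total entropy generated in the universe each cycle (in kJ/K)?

ΔS_univ ≈ 0.172 kJ/K

T_H = 397 °C → 397 + 273.15 = 670.15 K.
T_C = 45 °C → 45 + 273.15 = 318.15 K.
W = η·Q_H = 0.43 × 574 = 246.8 kJ, so Q_C = Q_H − W = 327.2 kJ.
The hot reservoir loses entropy Q_H/T_H = 574/670.15 = 0.8565 kJ/K; the cold reservoir gains Q_C/T_C = 327.2/318.15 = 1.028 kJ/K.
ΔS_univ = −Q_H/T_H + Q_C/T_C = 0.172 kJ/K (> 0, since η = 0.43 < η_Carnot = 0.525).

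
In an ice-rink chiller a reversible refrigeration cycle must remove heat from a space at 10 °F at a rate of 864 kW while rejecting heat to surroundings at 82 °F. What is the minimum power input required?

Ẇ_in ≈ 132 kW

T_H = 82 °F → (82 − 32) × 5/9 = 27.78 °C = 300.93 K.
T_C = 10 °F → (10 − 32) × 5/9 = -12.22 °C = 260.93 K.
COP_R = T_C/(T_H − T_C) = 260.93/40.00 = 6.5232.
W = Q_C/COP_R = 864/6.5232 = 132 kW.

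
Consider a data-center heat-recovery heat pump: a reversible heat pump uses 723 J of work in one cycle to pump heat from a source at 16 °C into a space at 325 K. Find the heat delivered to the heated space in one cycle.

T_C = 16 °C → 16 + 273.15 = 289.15 K.
Reversible heating COP: COP_HP = T_H/(T_H − T_C) = 325.00/35.85 = 9.0656.
Q_H = COP_HP · W = 9.0656 × 723 = 6550 J.

Q_H ≈ 6550 J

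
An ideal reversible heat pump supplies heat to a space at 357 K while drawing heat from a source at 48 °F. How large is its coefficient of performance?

T_C = 48 °F → (48 − 32) × 5/9 = 8.89 °C = 282.04 K.
The Carnot heat-pump COP is COP_HP = T_H/(T_H − T_C) = 357.00/(357.00 − 282.04) = 4.76.

COP_HP ≈ 4.76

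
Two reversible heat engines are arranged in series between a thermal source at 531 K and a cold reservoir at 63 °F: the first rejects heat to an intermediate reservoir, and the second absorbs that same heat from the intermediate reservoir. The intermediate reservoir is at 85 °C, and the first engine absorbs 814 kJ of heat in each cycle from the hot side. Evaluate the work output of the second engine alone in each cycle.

W₂ ≈ 103.9 kJ

T_C = 63 °F → (63 − 32) × 5/9 = 17.22 °C = 290.37 K.
T_m = 85 °C → 85 + 273.15 = 358.15 K.
Heat entering the second stage: Q_m = Q_H·(T_m/T_H) = 814 × 358.15/531.00 = 549.0 kJ.
Second-stage efficiency η₂ = 1 − T_C/T_m = 1 − 290.37/358.15 = 0.1892, so W₂ = η₂·Q_m = 103.9 kJ.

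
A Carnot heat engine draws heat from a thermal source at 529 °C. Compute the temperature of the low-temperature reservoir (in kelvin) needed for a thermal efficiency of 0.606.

T_H = 529 °C → 529 + 273.15 = 802.15 K.
From η = 1 − T_C/T_H, T_C = T_H·(1 − η) = 802.15 × (1 − 0.606) = 316 K.

T_C ≈ 316 K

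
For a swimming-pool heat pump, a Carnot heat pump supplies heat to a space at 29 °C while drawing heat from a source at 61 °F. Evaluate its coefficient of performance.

T_H = 29 °C → 29 + 273.15 = 302.15 K.
T_C = 61 °F → (61 − 32) × 5/9 = 16.11 °C = 289.26 K.
Reversible heating COP: COP_HP = T_H/(T_H − T_C) = 302.15/(302.15 − 289.26) = 23.44.

COP_HP ≈ 23.44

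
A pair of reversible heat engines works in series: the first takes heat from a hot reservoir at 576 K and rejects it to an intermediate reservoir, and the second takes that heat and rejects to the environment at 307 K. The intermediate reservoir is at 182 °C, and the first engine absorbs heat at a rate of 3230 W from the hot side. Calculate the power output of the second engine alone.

T_m = 182 °C → 182 + 273.15 = 455.15 K.
Heat entering the second stage: Q_m = Q_H·(T_m/T_H) = 3230 × 455.15/576.00 = 2550 W.
Second-stage efficiency η₂ = 1 − T_C/T_m = 1 − 307.00/455.15 = 0.3255, so W₂ = η₂·Q_m = 831 W.

Ẇ₂ ≈ 831 W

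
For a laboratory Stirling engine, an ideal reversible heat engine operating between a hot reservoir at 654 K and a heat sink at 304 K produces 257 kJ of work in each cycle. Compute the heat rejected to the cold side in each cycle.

The Carnot efficiency is η = 1 − T_C/T_H = 1 − 304.00/654.00 = 0.5352.
Since Q_C/Q_H = T_C/T_H and Q_H = W/η, Q_C = W·T_C/(T_H − T_C) = 257 × 304.00/350.00 = 223 kJ.

Q_C ≈ 223 kJ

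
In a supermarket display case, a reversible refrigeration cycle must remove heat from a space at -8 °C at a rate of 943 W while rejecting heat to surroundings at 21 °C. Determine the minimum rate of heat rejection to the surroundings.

T_H = 21 °C → 21 + 273.15 = 294.15 K.
T_C = -8 °C → -8 + 273.15 = 265.15 K.
For a reversible cycle Q_H/Q_C = T_H/T_C, so Q_H = Q_C·T_H/T_C = 943 × 294.15/265.15 = 1050 W.

Q̇_H ≈ 1050 W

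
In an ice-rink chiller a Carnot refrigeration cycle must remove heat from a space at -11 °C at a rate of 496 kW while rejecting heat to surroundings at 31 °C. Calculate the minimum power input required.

T_H = 31 °C → 31 + 273.15 = 304.15 K.
T_C = -11 °C → -11 + 273.15 = 262.15 K.
COP_R = T_C/(T_H − T_C) = 262.15/42.00 = 6.2417.
W = Q_C/COP_R = 496/6.2417 = 79.5 kW.

Ẇ_in ≈ 79.5 kW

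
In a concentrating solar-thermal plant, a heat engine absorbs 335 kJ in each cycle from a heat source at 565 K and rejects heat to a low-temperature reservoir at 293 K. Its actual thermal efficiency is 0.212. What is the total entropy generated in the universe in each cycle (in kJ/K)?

ΔS_univ ≈ 0.308 kJ/K

W = η·Q_H = 0.212 × 335 = 71.02 kJ, so Q_C = Q_H − W = 264.0 kJ.
Entropy balance on the reservoirs: −Q_H/T_H = -0.5929 kJ/K, +Q_C/T_C = 0.9010 kJ/K.
ΔS_univ = −Q_H/T_H + Q_C/T_C = 0.308 kJ/K (> 0, since η = 0.212 < η_Carnot = 0.481).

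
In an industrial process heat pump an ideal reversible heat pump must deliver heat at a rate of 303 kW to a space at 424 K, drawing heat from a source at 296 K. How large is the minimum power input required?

COP_HP = T_H/(T_H − T_C) = 424.00/128.00 = 3.3125.
W = Q_H/COP_HP = 303/3.3125 = 91.5 kW.

Ẇ_in ≈ 91.5 kW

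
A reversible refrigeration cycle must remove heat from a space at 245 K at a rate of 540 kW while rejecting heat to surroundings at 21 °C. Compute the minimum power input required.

Ẇ_in ≈ 108.3 kW

T_H = 21 °C → 21 + 273.15 = 294.15 K.
Carnot COP: COP_R = T_C/(T_H − T_C) = 245.00/49.15 = 4.9847.
W = Q_C/COP_R = 540/4.9847 = 108.3 kW.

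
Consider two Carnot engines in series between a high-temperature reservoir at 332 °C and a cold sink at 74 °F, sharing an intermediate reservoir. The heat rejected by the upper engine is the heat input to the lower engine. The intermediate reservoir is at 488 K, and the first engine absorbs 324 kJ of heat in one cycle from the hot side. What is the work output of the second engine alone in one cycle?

T_H = 332 °C → 332 + 273.15 = 605.15 K.
T_C = 74 °F → (74 − 32) × 5/9 = 23.33 °C = 296.48 K.
Heat entering the second stage: Q_m = Q_H·(T_m/T_H) = 324 × 488.00/605.15 = 261 kJ.
Second-stage efficiency η₂ = 1 − T_C/T_m = 1 − 296.48/488.00 = 0.3925, so W₂ = η₂·Q_m = 103 kJ.

W₂ ≈ 103 kJ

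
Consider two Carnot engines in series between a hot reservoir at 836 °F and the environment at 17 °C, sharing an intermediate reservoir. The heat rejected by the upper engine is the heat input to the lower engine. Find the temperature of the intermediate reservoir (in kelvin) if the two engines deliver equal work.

T_m ≈ 505 K

T_H = 836 °F → (836 − 32) × 5/9 = 446.67 °C = 719.82 K.
T_C = 17 °C → 17 + 273.15 = 290.15 K.
For reversible stages Q_m = Q_H·(T_m/T_H). Setting W₁ = Q_H(1 − T_m/T_H) equal to W₂ = Q_m(1 − T_C/T_m) = Q_H·(T_m − T_C)/T_H gives T_H − T_m = T_m − T_C, so T_m = (T_H + T_C)/2 = (719.82 + 290.15)/2 = 505 K.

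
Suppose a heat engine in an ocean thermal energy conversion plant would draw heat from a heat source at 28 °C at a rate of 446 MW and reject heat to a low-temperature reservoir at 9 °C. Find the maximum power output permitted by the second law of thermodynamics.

T_H = 28 °C → 28 + 273.15 = 301.15 K.
T_C = 9 °C → 9 + 273.15 = 282.15 K.
No engine can exceed the Carnot limit: η_max = 1 − T_C/T_H = 1 − 282.15/301.15 = 0.0631.
W_max = η_max · Q_H = 0.0631 × 446 = 28.14 MW.

Ẇ_max ≈ 28.14 MW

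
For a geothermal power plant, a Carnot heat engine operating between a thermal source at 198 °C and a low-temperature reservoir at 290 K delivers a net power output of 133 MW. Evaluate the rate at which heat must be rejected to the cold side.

T_H = 198 °C → 198 + 273.15 = 471.15 K.
Since the cycle is reversible, η = 1 − T_C/T_H = 1 − 290.00/471.15 = 0.3845.
Since Q_C/Q_H = T_C/T_H and Q_H = W/η, Q_C = W·T_C/(T_H − T_C) = 133 × 290.00/181.15 = 212.9 MW.

Q̇_C ≈ 212.9 MW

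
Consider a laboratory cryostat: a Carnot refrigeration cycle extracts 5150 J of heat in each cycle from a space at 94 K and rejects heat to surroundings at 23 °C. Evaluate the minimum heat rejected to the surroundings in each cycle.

Q_H ≈ 16200 J

T_H = 23 °C → 23 + 273.15 = 296.15 K.
For a reversible cycle Q_H/Q_C = T_H/T_C, so Q_H = Q_C·T_H/T_C = 5150 × 296.15/94.00 = 16200 J.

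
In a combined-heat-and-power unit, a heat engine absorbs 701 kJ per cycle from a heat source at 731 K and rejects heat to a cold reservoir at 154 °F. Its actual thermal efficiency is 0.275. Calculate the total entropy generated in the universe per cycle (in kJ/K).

T_C = 154 °F → (154 − 32) × 5/9 = 67.78 °C = 340.93 K.
W = η·Q_H = 0.275 × 701 = 192.8 kJ, so Q_C = Q_H − W = 508.2 kJ.
Reservoir entropy changes: ΔS_H = −Q_H/T_H = −701/731.00 = -0.9590 kJ/K and ΔS_C = +Q_C/T_C = 508.2/340.93 = 1.491 kJ/K.
ΔS_univ = −Q_H/T_H + Q_C/T_C = 0.532 kJ/K (> 0, since η = 0.275 < η_Carnot = 0.534).

ΔS_univ ≈ 0.532 kJ/K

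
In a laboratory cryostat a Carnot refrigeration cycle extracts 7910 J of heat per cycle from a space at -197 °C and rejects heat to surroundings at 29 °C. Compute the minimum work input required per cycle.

W_in ≈ 23480 J

T_H = 29 °C → 29 + 273.15 = 302.15 K.
T_C = -197 °C → -197 + 273.15 = 76.15 K.
For a reversible refrigerator, COP_R = T_C/(T_H − T_C) = 76.15/226.00 = 0.3369.
W = Q_C/COP_R = 7910/0.3369 = 23480 J.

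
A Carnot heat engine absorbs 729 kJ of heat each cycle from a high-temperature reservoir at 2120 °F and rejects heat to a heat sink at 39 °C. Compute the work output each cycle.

W ≈ 570.2 kJ

T_H = 2120 °F → (2120 − 32) × 5/9 = 1160.00 °C = 1433.15 K.
T_C = 39 °C → 39 + 273.15 = 312.15 K.
For a reversible engine, η = 1 − T_C/T_H = 1 − 312.15/1433.15 = 0.7822.
W = η·Q_H = 0.7822 × 729 = 570.2 kJ.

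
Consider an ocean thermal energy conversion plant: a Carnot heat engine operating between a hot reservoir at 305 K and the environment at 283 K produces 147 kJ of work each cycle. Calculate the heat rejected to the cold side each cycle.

Carnot efficiency: η = 1 − T_C/T_H = 1 − 283.00/305.00 = 0.0721.
Since Q_C/Q_H = T_C/T_H and Q_H = W/η, Q_C = W·T_C/(T_H − T_C) = 147 × 283.00/22.00 = 1890 kJ.

Q_C ≈ 1890 kJ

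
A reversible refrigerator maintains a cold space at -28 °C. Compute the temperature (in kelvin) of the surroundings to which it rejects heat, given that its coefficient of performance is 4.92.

T_C = -28 °C → -28 + 273.15 = 245.15 K.
COP_R = T_C/(T_H − T_C) ⇒ T_H = T_C·(1 + 1/COP_R) = 245.15 × (1 + 1/4.92) = 295 K.

T_H ≈ 295 K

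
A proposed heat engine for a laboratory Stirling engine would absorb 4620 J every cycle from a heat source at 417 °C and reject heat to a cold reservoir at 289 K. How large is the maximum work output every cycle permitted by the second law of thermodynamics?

W_max ≈ 2690 J

T_H = 417 °C → 417 + 273.15 = 690.15 K.
No engine can exceed the Carnot limit: η_max = 1 − T_C/T_H = 1 − 289.00/690.15 = 0.5813.
W_max = η_max · Q_H = 0.5813 × 4620 = 2690 J.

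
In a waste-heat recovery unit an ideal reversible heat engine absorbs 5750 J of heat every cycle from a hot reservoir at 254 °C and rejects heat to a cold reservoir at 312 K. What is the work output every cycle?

W ≈ 2350 J

T_H = 254 °C → 254 + 273.15 = 527.15 K.
The Carnot efficiency is η = 1 − T_C/T_H = 1 − 312.00/527.15 = 0.4081.
W = η·Q_H = 0.4081 × 5750 = 2350 J.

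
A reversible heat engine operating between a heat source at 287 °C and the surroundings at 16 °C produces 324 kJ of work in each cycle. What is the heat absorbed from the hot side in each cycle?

T_H = 287 °C → 287 + 273.15 = 560.15 K.
T_C = 16 °C → 16 + 273.15 = 289.15 K.
For a reversible engine, η = 1 − T_C/T_H = 1 − 289.15/560.15 = 0.4838.
Q_H = W/η = 324/0.4838 = 669.7 kJ.

Q_H ≈ 669.7 kJ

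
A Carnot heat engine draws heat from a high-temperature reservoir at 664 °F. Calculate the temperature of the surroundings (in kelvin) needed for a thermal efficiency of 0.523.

T_C ≈ 297.8 K

T_H = 664 °F → (664 − 32) × 5/9 = 351.11 °C = 624.26 K.
From η = 1 − T_C/T_H, T_C = T_H·(1 − η) = 624.26 × (1 − 0.523) = 297.8 K.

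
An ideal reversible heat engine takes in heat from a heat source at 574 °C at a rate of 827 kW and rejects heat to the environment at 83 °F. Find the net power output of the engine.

T_H = 574 °C → 574 + 273.15 = 847.15 K.
T_C = 83 °F → (83 − 32) × 5/9 = 28.33 °C = 301.48 K.
The Carnot efficiency is η = 1 − T_C/T_H = 1 − 301.48/847.15 = 0.6441.
W = η·Q_H = 0.6441 × 827 = 533 kW.

Ẇ ≈ 533 kW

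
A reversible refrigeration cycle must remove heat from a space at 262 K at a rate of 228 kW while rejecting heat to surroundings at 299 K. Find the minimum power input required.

Ẇ_in ≈ 32.2 kW

Carnot COP: COP_R = T_C/(T_H − T_C) = 262.00/37.00 = 7.0811.
W = Q_C/COP_R = 228/7.0811 = 32.2 kW.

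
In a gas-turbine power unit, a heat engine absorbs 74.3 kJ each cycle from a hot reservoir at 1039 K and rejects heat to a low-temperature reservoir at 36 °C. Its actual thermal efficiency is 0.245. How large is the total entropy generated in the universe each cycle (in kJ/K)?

ΔS_univ ≈ 0.1099 kJ/K

T_C = 36 °C → 36 + 273.15 = 309.15 K.
W = η·Q_H = 0.245 × 74.3 = 18.20 kJ, so Q_C = Q_H − W = 56.10 kJ.
The hot reservoir loses entropy Q_H/T_H = 74.3/1039.00 = 0.07151 kJ/K; the cold reservoir gains Q_C/T_C = 56.10/309.15 = 0.1815 kJ/K.
ΔS_univ = −Q_H/T_H + Q_C/T_C = 0.1099 kJ/K (> 0, since η = 0.245 < η_Carnot = 0.702).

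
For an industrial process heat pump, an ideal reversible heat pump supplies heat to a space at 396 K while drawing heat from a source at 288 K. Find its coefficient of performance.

COP_HP = T_H/(T_H − T_C) = 396.00/(396.00 − 288.00) = 3.67.

COP_HP ≈ 3.67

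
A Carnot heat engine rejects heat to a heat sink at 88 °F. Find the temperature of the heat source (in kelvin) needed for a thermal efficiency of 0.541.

T_C = 88 °F → (88 − 32) × 5/9 = 31.11 °C = 304.26 K.
From η = 1 − T_C/T_H, solving for T_H gives T_H = T_C/(1 − η) = 304.26/(1 − 0.541) = 663 K.

T_H ≈ 663 K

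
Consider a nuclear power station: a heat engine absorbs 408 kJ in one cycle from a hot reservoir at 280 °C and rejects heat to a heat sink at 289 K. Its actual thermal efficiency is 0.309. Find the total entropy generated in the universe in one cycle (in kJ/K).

ΔS_univ ≈ 0.238 kJ/K

T_H = 280 °C → 280 + 273.15 = 553.15 K.
W = η·Q_H = 0.309 × 408 = 126.1 kJ, so Q_C = Q_H − W = 281.9 kJ.
Reservoir entropy changes: ΔS_H = −Q_H/T_H = −408/553.15 = -0.7376 kJ/K and ΔS_C = +Q_C/T_C = 281.9/289.00 = 0.9755 kJ/K.
ΔS_univ = −Q_H/T_H + Q_C/T_C = 0.238 kJ/K (> 0, since η = 0.309 < η_Carnot = 0.478).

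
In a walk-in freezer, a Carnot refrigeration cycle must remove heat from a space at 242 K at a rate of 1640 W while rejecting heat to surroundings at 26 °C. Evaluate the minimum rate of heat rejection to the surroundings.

T_H = 26 °C → 26 + 273.15 = 299.15 K.
For a reversible cycle Q_H/Q_C = T_H/T_C, so Q_H = Q_C·T_H/T_C = 1640 × 299.15/242.00 = 2030 W.

Q̇_H ≈ 2030 W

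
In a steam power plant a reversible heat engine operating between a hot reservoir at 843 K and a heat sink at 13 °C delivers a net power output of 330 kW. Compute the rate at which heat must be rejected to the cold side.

T_C = 13 °C → 13 + 273.15 = 286.15 K.
Carnot efficiency: η = 1 − T_C/T_H = 1 − 286.15/843.00 = 0.6606.
Since Q_C/Q_H = T_C/T_H and Q_H = W/η, Q_C = W·T_C/(T_H − T_C) = 330 × 286.15/556.85 = 169.6 kW.

Q̇_C ≈ 169.6 kW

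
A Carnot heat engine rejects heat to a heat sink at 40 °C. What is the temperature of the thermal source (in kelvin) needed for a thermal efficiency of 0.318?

T_H ≈ 459 K

T_C = 40 °C → 40 + 273.15 = 313.15 K.
From η = 1 − T_C/T_H, solving for T_H gives T_H = T_C/(1 − η) = 313.15/(1 − 0.318) = 459 K.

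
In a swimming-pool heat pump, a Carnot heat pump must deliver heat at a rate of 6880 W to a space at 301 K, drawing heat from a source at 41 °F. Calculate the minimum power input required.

T_C = 41 °F → (41 − 32) × 5/9 = 5.00 °C = 278.15 K.
Reversible heating COP: COP_HP = T_H/(T_H − T_C) = 301.00/22.85 = 13.1729.
W = Q_H/COP_HP = 6880/13.1729 = 522.3 W.

Ẇ_in ≈ 522.3 W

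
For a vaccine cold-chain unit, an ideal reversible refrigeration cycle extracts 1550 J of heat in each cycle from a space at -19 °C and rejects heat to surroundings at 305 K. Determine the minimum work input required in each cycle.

W_in ≈ 310.1 J

T_C = -19 °C → -19 + 273.15 = 254.15 K.
COP_R = T_C/(T_H − T_C) = 254.15/50.85 = 4.9980.
W = Q_C/COP_R = 1550/4.9980 = 310.1 J.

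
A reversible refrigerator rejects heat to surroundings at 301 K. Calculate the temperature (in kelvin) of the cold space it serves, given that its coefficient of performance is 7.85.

T_C ≈ 267 K

COP_R = T_C/(T_H − T_C) ⇒ T_C = T_H·COP_R/(1 + COP_R) = 301.00 × 7.85/(1 + 7.85) = 267 K.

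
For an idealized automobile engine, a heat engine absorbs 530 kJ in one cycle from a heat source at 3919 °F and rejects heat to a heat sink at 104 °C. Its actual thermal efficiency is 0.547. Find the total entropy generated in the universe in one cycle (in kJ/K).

T_H = 3919 °F → (3919 − 32) × 5/9 = 2159.44 °C = 2432.59 K.
T_C = 104 °C → 104 + 273.15 = 377.15 K.
W = η·Q_H = 0.547 × 530 = 289.9 kJ, so Q_C = Q_H − W = 240.1 kJ.
Reservoir entropy changes: ΔS_H = −Q_H/T_H = −530/2432.59 = -0.2179 kJ/K and ΔS_C = +Q_C/T_C = 240.1/377.15 = 0.6366 kJ/K.
ΔS_univ = −Q_H/T_H + Q_C/T_C = 0.419 kJ/K (> 0, since η = 0.547 < η_Carnot = 0.845).

ΔS_univ ≈ 0.419 kJ/K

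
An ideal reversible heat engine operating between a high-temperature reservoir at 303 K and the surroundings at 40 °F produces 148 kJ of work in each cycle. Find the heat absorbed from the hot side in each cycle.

T_C = 40 °F → (40 − 32) × 5/9 = 4.44 °C = 277.59 K.
Carnot efficiency: η = 1 − T_C/T_H = 1 − 277.59/303.00 = 0.0838.
Q_H = W/η = 148/0.0838 = 1765 kJ.

Q_H ≈ 1765 kJ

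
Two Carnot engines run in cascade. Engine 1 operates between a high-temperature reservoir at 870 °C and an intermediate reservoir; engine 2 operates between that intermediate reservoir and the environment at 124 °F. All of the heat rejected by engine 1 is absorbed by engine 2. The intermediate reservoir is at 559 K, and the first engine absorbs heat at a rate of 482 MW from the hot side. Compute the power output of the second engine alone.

T_H = 870 °C → 870 + 273.15 = 1143.15 K.
T_C = 124 °F → (124 − 32) × 5/9 = 51.11 °C = 324.26 K.
Heat entering the second stage: Q_m = Q_H·(T_m/T_H) = 482 × 559.00/1143.15 = 236 MW.
Second-stage efficiency η₂ = 1 − T_C/T_m = 1 − 324.26/559.00 = 0.4199, so W₂ = η₂·Q_m = 99.0 MW.

Ẇ₂ ≈ 99.0 MW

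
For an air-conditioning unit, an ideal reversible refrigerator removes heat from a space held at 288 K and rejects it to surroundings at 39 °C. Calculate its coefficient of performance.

T_H = 39 °C → 39 + 273.15 = 312.15 K.
Carnot COP: COP_R = T_C/(T_H − T_C) = 288.00/(312.15 − 288.00) = 11.93.

COP_R ≈ 11.93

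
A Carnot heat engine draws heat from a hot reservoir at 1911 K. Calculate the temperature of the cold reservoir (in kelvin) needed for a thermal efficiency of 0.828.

T_C ≈ 329 K

From η = 1 − T_C/T_H, T_C = T_H·(1 − η) = 1911.00 × (1 − 0.828) = 329 K.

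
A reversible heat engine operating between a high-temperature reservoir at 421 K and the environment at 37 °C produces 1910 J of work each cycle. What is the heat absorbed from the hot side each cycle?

Q_H ≈ 7250 J

T_C = 37 °C → 37 + 273.15 = 310.15 K.
η_rev = 1 − T_C/T_H = 1 − 310.15/421.00 = 0.2633.
Q_H = W/η = 1910/0.2633 = 7250 J.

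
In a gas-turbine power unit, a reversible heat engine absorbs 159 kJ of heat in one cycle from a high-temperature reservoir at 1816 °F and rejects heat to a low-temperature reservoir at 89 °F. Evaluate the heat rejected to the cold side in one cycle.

Q_C ≈ 38.3 kJ

T_H = 1816 °F → (1816 − 32) × 5/9 = 991.11 °C = 1264.26 K.
T_C = 89 °F → (89 − 32) × 5/9 = 31.67 °C = 304.82 K.
Since the cycle is reversible, η = 1 − T_C/T_H = 1 − 304.82/1264.26 = 0.7589.
For a reversible cycle Q_C/Q_H = T_C/T_H, so Q_C = 159 × 304.82/1264.26 = 38.3 kJ.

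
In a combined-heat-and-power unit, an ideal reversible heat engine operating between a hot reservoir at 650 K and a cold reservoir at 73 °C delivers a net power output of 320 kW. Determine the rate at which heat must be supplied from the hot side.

T_C = 73 °C → 73 + 273.15 = 346.15 K.
Carnot efficiency: η = 1 − T_C/T_H = 1 − 346.15/650.00 = 0.4675.
Q_H = W/η = 320/0.4675 = 685 kW.

Q̇_H ≈ 685 kW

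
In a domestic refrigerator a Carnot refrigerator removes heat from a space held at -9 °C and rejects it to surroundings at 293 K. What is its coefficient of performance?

T_C = -9 °C → -9 + 273.15 = 264.15 K.
Carnot COP: COP_R = T_C/(T_H − T_C) = 264.15/(293.00 − 264.15) = 9.156.

COP_R ≈ 9.156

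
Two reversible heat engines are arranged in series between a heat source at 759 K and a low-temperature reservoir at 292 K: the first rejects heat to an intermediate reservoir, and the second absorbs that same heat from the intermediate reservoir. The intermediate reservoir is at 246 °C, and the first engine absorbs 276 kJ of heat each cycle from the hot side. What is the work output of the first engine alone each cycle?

W₁ ≈ 87.2 kJ

T_m = 246 °C → 246 + 273.15 = 519.15 K.
First-stage efficiency η₁ = 1 − T_m/T_H = 1 − 519.15/759.00 = 0.3160.
W₁ = η₁·Q_H = 0.3160 × 276 = 87.2 kJ.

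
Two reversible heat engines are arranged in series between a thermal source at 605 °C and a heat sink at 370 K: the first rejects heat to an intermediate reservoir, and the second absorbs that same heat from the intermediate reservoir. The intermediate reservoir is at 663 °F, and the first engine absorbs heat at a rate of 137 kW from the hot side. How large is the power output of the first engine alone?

T_H = 605 °C → 605 + 273.15 = 878.15 K.
T_m = 663 °F → (663 − 32) × 5/9 = 350.56 °C = 623.71 K.
First-stage efficiency η₁ = 1 − T_m/T_H = 1 − 623.71/878.15 = 0.2898.
W₁ = η₁·Q_H = 0.2898 × 137 = 39.70 kW.

Ẇ₁ ≈ 39.70 kW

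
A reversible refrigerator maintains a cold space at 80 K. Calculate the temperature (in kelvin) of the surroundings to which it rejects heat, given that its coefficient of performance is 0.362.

T_H ≈ 301.0 K

COP_R = T_C/(T_H − T_C) ⇒ T_H = T_C·(1 + 1/COP_R) = 80.00 × (1 + 1/0.362) = 301.0 K.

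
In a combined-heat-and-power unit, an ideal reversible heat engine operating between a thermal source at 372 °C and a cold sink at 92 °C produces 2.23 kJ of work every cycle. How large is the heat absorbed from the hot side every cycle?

Q_H ≈ 5.138 kJ

T_H = 372 °C → 372 + 273.15 = 645.15 K.
T_C = 92 °C → 92 + 273.15 = 365.15 K.
Carnot efficiency: η = 1 − T_C/T_H = 1 − 365.15/645.15 = 0.4340.
Q_H = W/η = 2.23/0.4340 = 5.138 kJ.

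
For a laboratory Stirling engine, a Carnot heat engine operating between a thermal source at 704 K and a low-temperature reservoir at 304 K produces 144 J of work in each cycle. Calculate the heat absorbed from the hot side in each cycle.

Q_H ≈ 253 J

Since the cycle is reversible, η = 1 − T_C/T_H = 1 − 304.00/704.00 = 0.5682.
Q_H = W/η = 144/0.5682 = 253 J.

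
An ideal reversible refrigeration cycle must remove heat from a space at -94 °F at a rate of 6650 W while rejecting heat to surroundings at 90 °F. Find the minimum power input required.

Ẇ_in ≈ 3346 W

T_H = 90 °F → (90 − 32) × 5/9 = 32.22 °C = 305.37 K.
T_C = -94 °F → (-94 − 32) × 5/9 = -70.00 °C = 203.15 K.
Carnot COP: COP_R = T_C/(T_H − T_C) = 203.15/102.22 = 1.9873.
W = Q_C/COP_R = 6650/1.9873 = 3346 W.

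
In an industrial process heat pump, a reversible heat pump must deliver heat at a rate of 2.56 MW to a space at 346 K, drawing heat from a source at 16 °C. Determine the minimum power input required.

Ẇ_in ≈ 0.421 MW

T_C = 16 °C → 16 + 273.15 = 289.15 K.
COP_HP = T_H/(T_H − T_C) = 346.00/56.85 = 6.0862.
W = Q_H/COP_HP = 2.56/6.0862 = 0.421 MW.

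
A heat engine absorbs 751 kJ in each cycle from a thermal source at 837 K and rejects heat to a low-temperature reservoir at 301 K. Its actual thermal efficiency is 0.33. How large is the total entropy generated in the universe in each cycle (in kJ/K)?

ΔS_univ ≈ 0.7744 kJ/K

W = η·Q_H = 0.33 × 751 = 247.8 kJ, so Q_C = Q_H − W = 503.2 kJ.
Entropy balance on the reservoirs: −Q_H/T_H = -0.8973 kJ/K, +Q_C/T_C = 1.672 kJ/K.
ΔS_univ = −Q_H/T_H + Q_C/T_C = 0.7744 kJ/K (> 0, since η = 0.33 < η_Carnot = 0.640).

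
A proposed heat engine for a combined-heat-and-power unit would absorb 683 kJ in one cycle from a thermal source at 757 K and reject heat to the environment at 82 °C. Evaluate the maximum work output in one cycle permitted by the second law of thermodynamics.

W_max ≈ 363 kJ

T_C = 82 °C → 82 + 273.15 = 355.15 K.
The upper bound on efficiency is η_max = 1 − T_C/T_H = 1 − 355.15/757.00 = 0.5308.
W_max = η_max · Q_H = 0.5308 × 683 = 363 kJ.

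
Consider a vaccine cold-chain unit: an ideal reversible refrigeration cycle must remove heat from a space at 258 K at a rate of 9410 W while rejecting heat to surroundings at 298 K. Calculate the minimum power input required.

Ẇ_in ≈ 1460 W

COP_R = T_C/(T_H − T_C) = 258.00/40.00 = 6.4500.
W = Q_C/COP_R = 9410/6.4500 = 1460 W.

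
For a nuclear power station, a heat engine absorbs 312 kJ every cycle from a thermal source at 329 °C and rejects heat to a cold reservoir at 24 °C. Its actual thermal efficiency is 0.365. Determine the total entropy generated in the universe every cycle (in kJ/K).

T_H = 329 °C → 329 + 273.15 = 602.15 K.
T_C = 24 °C → 24 + 273.15 = 297.15 K.
W = η·Q_H = 0.365 × 312 = 113.9 kJ, so Q_C = Q_H − W = 198.1 kJ.
Reservoir entropy changes: ΔS_H = −Q_H/T_H = −312/602.15 = -0.5181 kJ/K and ΔS_C = +Q_C/T_C = 198.1/297.15 = 0.6667 kJ/K.
ΔS_univ = −Q_H/T_H + Q_C/T_C = 0.149 kJ/K (> 0, since η = 0.365 < η_Carnot = 0.507).

ΔS_univ ≈ 0.149 kJ/K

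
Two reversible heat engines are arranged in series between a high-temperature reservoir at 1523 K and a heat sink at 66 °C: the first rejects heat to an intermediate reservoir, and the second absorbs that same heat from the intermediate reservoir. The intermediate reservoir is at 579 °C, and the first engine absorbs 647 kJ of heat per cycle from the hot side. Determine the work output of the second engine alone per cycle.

W₂ ≈ 218 kJ

T_C = 66 °C → 66 + 273.15 = 339.15 K.
T_m = 579 °C → 579 + 273.15 = 852.15 K.
Heat entering the second stage: Q_m = Q_H·(T_m/T_H) = 647 × 852.15/1523.00 = 362 kJ.
Second-stage efficiency η₂ = 1 − T_C/T_m = 1 − 339.15/852.15 = 0.6020, so W₂ = η₂·Q_m = 218 kJ.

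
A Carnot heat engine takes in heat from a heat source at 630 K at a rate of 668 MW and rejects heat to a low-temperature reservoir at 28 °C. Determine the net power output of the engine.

Ẇ ≈ 348.7 MW

T_C = 28 °C → 28 + 273.15 = 301.15 K.
Since the cycle is reversible, η = 1 − T_C/T_H = 1 − 301.15/630.00 = 0.5220.
W = η·Q_H = 0.5220 × 668 = 348.7 MW.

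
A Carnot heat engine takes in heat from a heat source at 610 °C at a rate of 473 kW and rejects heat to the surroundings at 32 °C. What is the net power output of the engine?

T_H = 610 °C → 610 + 273.15 = 883.15 K.
T_C = 32 °C → 32 + 273.15 = 305.15 K.
The Carnot efficiency is η = 1 − T_C/T_H = 1 − 305.15/883.15 = 0.6545.
W = η·Q_H = 0.6545 × 473 = 310 kW.

Ẇ ≈ 310 kW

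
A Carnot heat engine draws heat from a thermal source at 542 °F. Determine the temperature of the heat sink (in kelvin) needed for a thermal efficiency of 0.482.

T_C ≈ 288.3 K

T_H = 542 °F → (542 − 32) × 5/9 = 283.33 °C = 556.48 K.
From η = 1 − T_C/T_H, T_C = T_H·(1 − η) = 556.48 × (1 − 0.482) = 288.3 K.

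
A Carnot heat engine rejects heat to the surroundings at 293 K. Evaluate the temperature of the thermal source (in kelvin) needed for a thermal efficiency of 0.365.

From η = 1 − T_C/T_H, solving for T_H gives T_H = T_C/(1 − η) = 293.00/(1 − 0.365) = 461 K.

T_H ≈ 461 K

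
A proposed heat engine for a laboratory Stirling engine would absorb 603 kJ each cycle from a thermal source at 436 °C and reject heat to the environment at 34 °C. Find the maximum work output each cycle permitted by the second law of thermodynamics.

W_max ≈ 341.8 kJ

T_H = 436 °C → 436 + 273.15 = 709.15 K.
T_C = 34 °C → 34 + 273.15 = 307.15 K.
No engine can exceed the Carnot limit: η_max = 1 − T_C/T_H = 1 − 307.15/709.15 = 0.5669.
W_max = η_max · Q_H = 0.5669 × 603 = 341.8 kJ.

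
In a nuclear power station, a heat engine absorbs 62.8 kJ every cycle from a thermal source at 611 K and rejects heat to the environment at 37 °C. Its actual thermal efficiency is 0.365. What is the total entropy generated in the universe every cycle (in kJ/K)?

ΔS_univ ≈ 0.0258 kJ/K

T_C = 37 °C → 37 + 273.15 = 310.15 K.
W = η·Q_H = 0.365 × 62.8 = 22.92 kJ, so Q_C = Q_H − W = 39.88 kJ.
The hot reservoir loses entropy Q_H/T_H = 62.8/611.00 = 0.1028 kJ/K; the cold reservoir gains Q_C/T_C = 39.88/310.15 = 0.1286 kJ/K.
ΔS_univ = −Q_H/T_H + Q_C/T_C = 0.0258 kJ/K (> 0, since η = 0.365 < η_Carnot = 0.492).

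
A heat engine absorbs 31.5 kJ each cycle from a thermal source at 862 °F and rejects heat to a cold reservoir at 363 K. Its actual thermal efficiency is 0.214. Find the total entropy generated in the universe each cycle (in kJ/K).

ΔS_univ ≈ 0.0253 kJ/K

T_H = 862 °F → (862 − 32) × 5/9 = 461.11 °C = 734.26 K.
W = η·Q_H = 0.214 × 31.5 = 6.741 kJ, so Q_C = Q_H − W = 24.76 kJ.
Entropy balance on the reservoirs: −Q_H/T_H = -0.04290 kJ/K, +Q_C/T_C = 0.06821 kJ/K.
ΔS_univ = −Q_H/T_H + Q_C/T_C = 0.0253 kJ/K (> 0, since η = 0.214 < η_Carnot = 0.506).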